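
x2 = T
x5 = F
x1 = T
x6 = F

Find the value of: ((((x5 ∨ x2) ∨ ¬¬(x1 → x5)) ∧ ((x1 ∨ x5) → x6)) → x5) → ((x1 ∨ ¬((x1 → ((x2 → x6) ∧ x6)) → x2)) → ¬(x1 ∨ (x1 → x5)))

F

x5 ∨ x2 = F ∨ T = T
x1 → x5 = T → F = F
¬(x1 → x5) = ¬F = T
¬¬(x1 → x5) = ¬T = F
(x5 ∨ x2) ∨ ¬¬(x1 → x5) = T ∨ F = T
x1 ∨ x5 = T ∨ F = T
(x1 ∨ x5) → x6 = T → F = F
((x5 ∨ x2) ∨ ¬¬(x1 → x5)) ∧ ((x1 ∨ x5) → x6) = T ∧ F = F
(((x5 ∨ x2) ∨ ¬¬(x1 → x5)) ∧ ((x1 ∨ x5) → x6)) → x5 = F → F = T
x2 → x6 = T → F = F
(x2 → x6) ∧ x6 = F ∧ F = F
x1 → ((x2 → x6) ∧ x6) = T → F = F
(x1 → ((x2 → x6) ∧ x6)) → x2 = F → T = T
¬((x1 → ((x2 → x6) ∧ x6)) → x2) = ¬T = F
x1 ∨ ¬((x1 → ((x2 → x6) ∧ x6)) → x2) = T ∨ F = T
x1 → x5 = T → F = F
x1 ∨ (x1 → x5) = T ∨ F = T
¬(x1 ∨ (x1 → x5)) = ¬T = F
(x1 ∨ ¬((x1 → ((x2 → x6) ∧ x6)) → x2)) → ¬(x1 ∨ (x1 → x5)) = T → F = F
((((x5 ∨ x2) ∨ ¬¬(x1 → x5)) ∧ ((x1 ∨ x5) → x6)) → x5) → ((x1 ∨ ¬((x1 → ((x2 → x6) ∧ x6)) → x2)) → ¬(x1 ∨ (x1 → x5))) = T → F = F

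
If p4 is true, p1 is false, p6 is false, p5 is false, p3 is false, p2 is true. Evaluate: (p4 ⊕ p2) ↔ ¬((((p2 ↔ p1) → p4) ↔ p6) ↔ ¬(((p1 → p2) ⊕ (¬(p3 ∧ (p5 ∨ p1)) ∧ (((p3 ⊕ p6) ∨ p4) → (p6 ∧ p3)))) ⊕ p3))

True

p4 ⊕ p2 = True ⊕ True = False
p2 ↔ p1 = True ↔ False = False
(p2 ↔ p1) → p4 = False → True = True
((p2 ↔ p1) → p4) ↔ p6 = True ↔ False = False
p1 → p2 = False → True = True
p5 ∨ p1 = False ∨ False = False
p3 ∧ (p5 ∨ p1) = False ∧ False = False
¬(p3 ∧ (p5 ∨ p1)) = ¬False = True
p3 ⊕ p6 = False ⊕ False = False
(p3 ⊕ p6) ∨ p4 = False ∨ True = True
p6 ∧ p3 = False ∧ False = False
((p3 ⊕ p6) ∨ p4) → (p6 ∧ p3) = True → False = False
¬(p3 ∧ (p5 ∨ p1)) ∧ (((p3 ⊕ p6) ∨ p4) → (p6 ∧ p3)) = True ∧ False = False
(p1 → p2) ⊕ (¬(p3 ∧ (p5 ∨ p1)) ∧ (((p3 ⊕ p6) ∨ p4) → (p6 ∧ p3))) = True ⊕ False = True
((p1 → p2) ⊕ (¬(p3 ∧ (p5 ∨ p1)) ∧ (((p3 ⊕ p6) ∨ p4) → (p6 ∧ p3)))) ⊕ p3 = True ⊕ False = True
¬(((p1 → p2) ⊕ (¬(p3 ∧ (p5 ∨ p1)) ∧ (((p3 ⊕ p6) ∨ p4) → (p6 ∧ p3)))) ⊕ p3) = ¬True = False
(((p2 ↔ p1) → p4) ↔ p6) ↔ ¬(((p1 → p2) ⊕ (¬(p3 ∧ (p5 ∨ p1)) ∧ (((p3 ⊕ p6) ∨ p4) → (p6 ∧ p3)))) ⊕ p3) = False ↔ False = True
¬((((p2 ↔ p1) → p4) ↔ p6) ↔ ¬(((p1 → p2) ⊕ (¬(p3 ∧ (p5 ∨ p1)) ∧ (((p3 ⊕ p6) ∨ p4) → (p6 ∧ p3)))) ⊕ p3)) = ¬True = False
(p4 ⊕ p2) ↔ ¬((((p2 ↔ p1) → p4) ↔ p6) ↔ ¬(((p1 → p2) ⊕ (¬(p3 ∧ (p5 ∨ p1)) ∧ (((p3 ⊕ p6) ∨ p4) → (p6 ∧ p3)))) ⊕ p3)) = False ↔ False = True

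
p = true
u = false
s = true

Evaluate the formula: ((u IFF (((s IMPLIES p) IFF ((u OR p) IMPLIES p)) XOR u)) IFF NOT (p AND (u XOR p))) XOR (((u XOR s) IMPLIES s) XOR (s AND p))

true

s IMPLIES p = true IMPLIES true = true
u OR p = false OR true = true
(u OR p) IMPLIES p = true IMPLIES true = true
(s IMPLIES p) IFF ((u OR p) IMPLIES p) = true IFF true = true
((s IMPLIES p) IFF ((u OR p) IMPLIES p)) XOR u = true XOR false = true
u IFF (((s IMPLIES p) IFF ((u OR p) IMPLIES p)) XOR u) = false IFF true = false
u XOR p = false XOR true = true
p AND (u XOR p) = true AND true = true
NOT (p AND (u XOR p)) = NOT true = false
(u IFF (((s IMPLIES p) IFF ((u OR p) IMPLIES p)) XOR u)) IFF NOT (p AND (u XOR p)) = false IFF false = true
u XOR s = false XOR true = true
(u XOR s) IMPLIES s = true IMPLIES true = true
s AND p = true AND true = true
((u XOR s) IMPLIES s) XOR (s AND p) = true XOR true = false
((u IFF (((s IMPLIES p) IFF ((u OR p) IMPLIES p)) XOR u)) IFF NOT (p AND (u XOR p))) XOR (((u XOR s) IMPLIES s) XOR (s AND p)) = true XOR false = true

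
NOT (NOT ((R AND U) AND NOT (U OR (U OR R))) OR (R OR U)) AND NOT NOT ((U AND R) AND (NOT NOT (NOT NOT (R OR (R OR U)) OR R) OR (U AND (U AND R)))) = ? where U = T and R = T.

F

R AND U = T AND T = T
U OR R = T OR T = T
U OR (U OR R) = T OR T = T
NOT (U OR (U OR R)) = NOT T = F
(R AND U) AND NOT (U OR (U OR R)) = T AND F = F
NOT ((R AND U) AND NOT (U OR (U OR R))) = NOT F = T
R OR U = T OR T = T
NOT ((R AND U) AND NOT (U OR (U OR R))) OR (R OR U) = T OR T = T
NOT (NOT ((R AND U) AND NOT (U OR (U OR R))) OR (R OR U)) = NOT T = F
U AND R = T AND T = T
R OR U = T OR T = T
R OR (R OR U) = T OR T = T
NOT (R OR (R OR U)) = NOT T = F
NOT NOT (R OR (R OR U)) = NOT F = T
NOT NOT (R OR (R OR U)) OR R = T OR T = T
NOT (NOT NOT (R OR (R OR U)) OR R) = NOT T = F
NOT NOT (NOT NOT (R OR (R OR U)) OR R) = NOT F = T
U AND R = T AND T = T
U AND (U AND R) = T AND T = T
NOT NOT (NOT NOT (R OR (R OR U)) OR R) OR (U AND (U AND R)) = T OR T = T
(U AND R) AND (NOT NOT (NOT NOT (R OR (R OR U)) OR R) OR (U AND (U AND R))) = T AND T = T
NOT ((U AND R) AND (NOT NOT (NOT NOT (R OR (R OR U)) OR R) OR (U AND (U AND R)))) = NOT T = F
NOT NOT ((U AND R) AND (NOT NOT (NOT NOT (R OR (R OR U)) OR R) OR (U AND (U AND R)))) = NOT F = T
NOT (NOT ((R AND U) AND NOT (U OR (U OR R))) OR (R OR U)) AND NOT NOT ((U AND R) AND (NOT NOT (NOT NOT (R OR (R OR U)) OR R) OR (U AND (U AND R)))) = F AND T = F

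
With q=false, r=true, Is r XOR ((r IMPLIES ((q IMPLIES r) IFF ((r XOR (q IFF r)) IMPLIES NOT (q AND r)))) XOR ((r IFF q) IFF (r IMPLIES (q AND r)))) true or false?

true

Substituting q=false, r=true:
q IMPLIES r = false IMPLIES true = true
q IFF r = false IFF true = false
r XOR (q IFF r) = true XOR false = true
q AND r = false AND true = false
NOT (q AND r) = NOT false = true
(r XOR (q IFF r)) IMPLIES NOT (q AND r) = true IMPLIES true = true
(q IMPLIES r) IFF ((r XOR (q IFF r)) IMPLIES NOT (q AND r)) = true IFF true = true
r IMPLIES ((q IMPLIES r) IFF ((r XOR (q IFF r)) IMPLIES NOT (q AND r))) = true IMPLIES true = true
r IFF q = true IFF false = false
q AND r = false AND true = false
r IMPLIES (q AND r) = true IMPLIES false = false
(r IFF q) IFF (r IMPLIES (q AND r)) = false IFF false = true
(r IMPLIES ((q IMPLIES r) IFF ((r XOR (q IFF r)) IMPLIES NOT (q AND r)))) XOR ((r IFF q) IFF (r IMPLIES (q AND r))) = true XOR true = false
r XOR ((r IMPLIES ((q IMPLIES r) IFF ((r XOR (q IFF r)) IMPLIES NOT (q AND r)))) XOR ((r IFF q) IFF (r IMPLIES (q AND r)))) = true XOR false = true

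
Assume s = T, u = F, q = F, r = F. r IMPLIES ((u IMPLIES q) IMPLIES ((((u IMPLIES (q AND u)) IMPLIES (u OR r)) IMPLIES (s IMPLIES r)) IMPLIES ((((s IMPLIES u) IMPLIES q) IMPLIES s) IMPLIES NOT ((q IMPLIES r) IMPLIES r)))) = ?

Substituting s=T, u=F, q=F, r=F:
u IMPLIES q = F IMPLIES F = T
q AND u = F AND F = F
u IMPLIES (q AND u) = F IMPLIES F = T
u OR r = F OR F = F
(u IMPLIES (q AND u)) IMPLIES (u OR r) = T IMPLIES F = F
s IMPLIES r = T IMPLIES F = F
((u IMPLIES (q AND u)) IMPLIES (u OR r)) IMPLIES (s IMPLIES r) = F IMPLIES F = T
s IMPLIES u = T IMPLIES F = F
(s IMPLIES u) IMPLIES q = F IMPLIES F = T
((s IMPLIES u) IMPLIES q) IMPLIES s = T IMPLIES T = T
q IMPLIES r = F IMPLIES F = T
(q IMPLIES r) IMPLIES r = T IMPLIES F = F
NOT ((q IMPLIES r) IMPLIES r) = NOT F = T
(((s IMPLIES u) IMPLIES q) IMPLIES s) IMPLIES NOT ((q IMPLIES r) IMPLIES r) = T IMPLIES T = T
(((u IMPLIES (q AND u)) IMPLIES (u OR r)) IMPLIES (s IMPLIES r)) IMPLIES ((((s IMPLIES u) IMPLIES q) IMPLIES s) IMPLIES NOT ((q IMPLIES r) IMPLIES r)) = T IMPLIES T = T
(u IMPLIES q) IMPLIES ((((u IMPLIES (q AND u)) IMPLIES (u OR r)) IMPLIES (s IMPLIES r)) IMPLIES ((((s IMPLIES u) IMPLIES q) IMPLIES s) IMPLIES NOT ((q IMPLIES r) IMPLIES r))) = T IMPLIES T = T
r IMPLIES ((u IMPLIES q) IMPLIES ((((u IMPLIES (q AND u)) IMPLIES (u OR r)) IMPLIES (s IMPLIES r)) IMPLIES ((((s IMPLIES u) IMPLIES q) IMPLIES s) IMPLIES NOT ((q IMPLIES r) IMPLIES r)))) = F IMPLIES T = T

T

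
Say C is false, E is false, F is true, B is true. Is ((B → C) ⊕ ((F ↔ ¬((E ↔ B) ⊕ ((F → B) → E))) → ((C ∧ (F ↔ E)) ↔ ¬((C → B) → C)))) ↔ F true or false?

False

B → C = True → False = False
E ↔ B = False ↔ True = False
F → B = True → True = True
(F → B) → E = True → False = False
(E ↔ B) ⊕ ((F → B) → E) = False ⊕ False = False
¬((E ↔ B) ⊕ ((F → B) → E)) = ¬False = True
F ↔ ¬((E ↔ B) ⊕ ((F → B) → E)) = True ↔ True = True
F ↔ E = True ↔ False = False
C ∧ (F ↔ E) = False ∧ False = False
C → B = False → True = True
(C → B) → C = True → False = False
¬((C → B) → C) = ¬False = True
(C ∧ (F ↔ E)) ↔ ¬((C → B) → C) = False ↔ True = False
(F ↔ ¬((E ↔ B) ⊕ ((F → B) → E))) → ((C ∧ (F ↔ E)) ↔ ¬((C → B) → C)) = True → False = False
(B → C) ⊕ ((F ↔ ¬((E ↔ B) ⊕ ((F → B) → E))) → ((C ∧ (F ↔ E)) ↔ ¬((C → B) → C))) = False ⊕ False = False
((B → C) ⊕ ((F ↔ ¬((E ↔ B) ⊕ ((F → B) → E))) → ((C ∧ (F ↔ E)) ↔ ¬((C → B) → C)))) ↔ F = False ↔ True = False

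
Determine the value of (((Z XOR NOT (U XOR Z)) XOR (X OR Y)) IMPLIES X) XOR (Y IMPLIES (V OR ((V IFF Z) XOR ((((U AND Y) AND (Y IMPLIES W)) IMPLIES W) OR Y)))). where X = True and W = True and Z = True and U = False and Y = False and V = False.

False

U XOR Z = False XOR True = True
NOT (U XOR Z) = NOT True = False
Z XOR NOT (U XOR Z) = True XOR False = True
X OR Y = True OR False = True
(Z XOR NOT (U XOR Z)) XOR (X OR Y) = True XOR True = False
((Z XOR NOT (U XOR Z)) XOR (X OR Y)) IMPLIES X = False IMPLIES True = True
V IFF Z = False IFF True = False
U AND Y = False AND False = False
Y IMPLIES W = False IMPLIES True = True
(U AND Y) AND (Y IMPLIES W) = False AND True = False
((U AND Y) AND (Y IMPLIES W)) IMPLIES W = False IMPLIES True = True
(((U AND Y) AND (Y IMPLIES W)) IMPLIES W) OR Y = True OR False = True
(V IFF Z) XOR ((((U AND Y) AND (Y IMPLIES W)) IMPLIES W) OR Y) = False XOR True = True
V OR ((V IFF Z) XOR ((((U AND Y) AND (Y IMPLIES W)) IMPLIES W) OR Y)) = False OR True = True
Y IMPLIES (V OR ((V IFF Z) XOR ((((U AND Y) AND (Y IMPLIES W)) IMPLIES W) OR Y))) = False IMPLIES True = True
(((Z XOR NOT (U XOR Z)) XOR (X OR Y)) IMPLIES X) XOR (Y IMPLIES (V OR ((V IFF Z) XOR ((((U AND Y) AND (Y IMPLIES W)) IMPLIES W) OR Y)))) = True XOR True = False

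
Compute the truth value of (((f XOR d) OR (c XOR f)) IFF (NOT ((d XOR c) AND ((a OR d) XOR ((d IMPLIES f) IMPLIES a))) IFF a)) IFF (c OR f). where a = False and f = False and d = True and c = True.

False

f XOR d = False XOR True = True
c XOR f = True XOR False = True
(f XOR d) OR (c XOR f) = True OR True = True
d XOR c = True XOR True = False
a OR d = False OR True = True
d IMPLIES f = True IMPLIES False = False
(d IMPLIES f) IMPLIES a = False IMPLIES False = True
(a OR d) XOR ((d IMPLIES f) IMPLIES a) = True XOR True = False
(d XOR c) AND ((a OR d) XOR ((d IMPLIES f) IMPLIES a)) = False AND False = False
NOT ((d XOR c) AND ((a OR d) XOR ((d IMPLIES f) IMPLIES a))) = NOT False = True
NOT ((d XOR c) AND ((a OR d) XOR ((d IMPLIES f) IMPLIES a))) IFF a = True IFF False = False
((f XOR d) OR (c XOR f)) IFF (NOT ((d XOR c) AND ((a OR d) XOR ((d IMPLIES f) IMPLIES a))) IFF a) = True IFF False = False
c OR f = True OR False = True
(((f XOR d) OR (c XOR f)) IFF (NOT ((d XOR c) AND ((a OR d) XOR ((d IMPLIES f) IMPLIES a))) IFF a)) IFF (c OR f) = False IFF True = False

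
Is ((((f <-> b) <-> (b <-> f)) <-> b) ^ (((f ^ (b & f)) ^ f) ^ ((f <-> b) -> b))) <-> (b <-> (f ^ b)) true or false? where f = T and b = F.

F

Substituting f=T, b=F:
f <-> b = T <-> F = F
b <-> f = F <-> T = F
(f <-> b) <-> (b <-> f) = F <-> F = T
((f <-> b) <-> (b <-> f)) <-> b = T <-> F = F
b & f = F & T = F
f ^ (b & f) = T ^ F = T
(f ^ (b & f)) ^ f = T ^ T = F
f <-> b = T <-> F = F
(f <-> b) -> b = F -> F = T
((f ^ (b & f)) ^ f) ^ ((f <-> b) -> b) = F ^ T = T
(((f <-> b) <-> (b <-> f)) <-> b) ^ (((f ^ (b & f)) ^ f) ^ ((f <-> b) -> b)) = F ^ T = T
f ^ b = T ^ F = T
b <-> (f ^ b) = F <-> T = F
((((f <-> b) <-> (b <-> f)) <-> b) ^ (((f ^ (b & f)) ^ f) ^ ((f <-> b) -> b))) <-> (b <-> (f ^ b)) = T <-> F = F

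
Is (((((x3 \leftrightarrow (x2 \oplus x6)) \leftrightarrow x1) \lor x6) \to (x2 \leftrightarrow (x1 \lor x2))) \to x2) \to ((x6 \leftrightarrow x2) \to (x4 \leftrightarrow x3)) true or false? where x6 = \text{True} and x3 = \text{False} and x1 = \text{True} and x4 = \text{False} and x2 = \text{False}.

x2 \oplus x6 = \text{False} \oplus \text{True} = \text{True}
x3 \leftrightarrow (x2 \oplus x6) = \text{False} \leftrightarrow \text{True} = \text{False}
(x3 \leftrightarrow (x2 \oplus x6)) \leftrightarrow x1 = \text{False} \leftrightarrow \text{True} = \text{False}
((x3 \leftrightarrow (x2 \oplus x6)) \leftrightarrow x1) \lor x6 = \text{False} \lor \text{True} = \text{True}
x1 \lor x2 = \text{True} \lor \text{False} = \text{True}
x2 \leftrightarrow (x1 \lor x2) = \text{False} \leftrightarrow \text{True} = \text{False}
(((x3 \leftrightarrow (x2 \oplus x6)) \leftrightarrow x1) \lor x6) \to (x2 \leftrightarrow (x1 \lor x2)) = \text{True} \to \text{False} = \text{False}
((((x3 \leftrightarrow (x2 \oplus x6)) \leftrightarrow x1) \lor x6) \to (x2 \leftrightarrow (x1 \lor x2))) \to x2 = \text{False} \to \text{False} = \text{True}
x6 \leftrightarrow x2 = \text{True} \leftrightarrow \text{False} = \text{False}
x4 \leftrightarrow x3 = \text{False} \leftrightarrow \text{False} = \text{True}
(x6 \leftrightarrow x2) \to (x4 \leftrightarrow x3) = \text{False} \to \text{True} = \text{True}
(((((x3 \leftrightarrow (x2 \oplus x6)) \leftrightarrow x1) \lor x6) \to (x2 \leftrightarrow (x1 \lor x2))) \to x2) \to ((x6 \leftrightarrow x2) \to (x4 \leftrightarrow x3)) = \text{True} \to \text{True} = \text{True}

\text{True}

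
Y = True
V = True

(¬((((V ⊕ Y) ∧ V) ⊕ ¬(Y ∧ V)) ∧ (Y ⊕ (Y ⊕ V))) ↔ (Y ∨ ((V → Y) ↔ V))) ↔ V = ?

True

V ⊕ Y = True ⊕ True = False
(V ⊕ Y) ∧ V = False ∧ True = False
Y ∧ V = True ∧ True = True
¬(Y ∧ V) = ¬True = False
((V ⊕ Y) ∧ V) ⊕ ¬(Y ∧ V) = False ⊕ False = False
Y ⊕ V = True ⊕ True = False
Y ⊕ (Y ⊕ V) = True ⊕ False = True
(((V ⊕ Y) ∧ V) ⊕ ¬(Y ∧ V)) ∧ (Y ⊕ (Y ⊕ V)) = False ∧ True = False
¬((((V ⊕ Y) ∧ V) ⊕ ¬(Y ∧ V)) ∧ (Y ⊕ (Y ⊕ V))) = ¬False = True
V → Y = True → True = True
(V → Y) ↔ V = True ↔ True = True
Y ∨ ((V → Y) ↔ V) = True ∨ True = True
¬((((V ⊕ Y) ∧ V) ⊕ ¬(Y ∧ V)) ∧ (Y ⊕ (Y ⊕ V))) ↔ (Y ∨ ((V → Y) ↔ V)) = True ↔ True = True
(¬((((V ⊕ Y) ∧ V) ⊕ ¬(Y ∧ V)) ∧ (Y ⊕ (Y ⊕ V))) ↔ (Y ∨ ((V → Y) ↔ V))) ↔ V = True ↔ True = True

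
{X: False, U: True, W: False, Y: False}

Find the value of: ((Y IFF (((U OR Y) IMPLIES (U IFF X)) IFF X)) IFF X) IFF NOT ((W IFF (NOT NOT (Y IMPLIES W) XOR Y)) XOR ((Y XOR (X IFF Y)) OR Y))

False

U OR Y = True OR False = True
U IFF X = True IFF False = False
(U OR Y) IMPLIES (U IFF X) = True IMPLIES False = False
((U OR Y) IMPLIES (U IFF X)) IFF X = False IFF False = True
Y IFF (((U OR Y) IMPLIES (U IFF X)) IFF X) = False IFF True = False
(Y IFF (((U OR Y) IMPLIES (U IFF X)) IFF X)) IFF X = False IFF False = True
Y IMPLIES W = False IMPLIES False = True
NOT (Y IMPLIES W) = NOT True = False
NOT NOT (Y IMPLIES W) = NOT False = True
NOT NOT (Y IMPLIES W) XOR Y = True XOR False = True
W IFF (NOT NOT (Y IMPLIES W) XOR Y) = False IFF True = False
X IFF Y = False IFF False = True
Y XOR (X IFF Y) = False XOR True = True
(Y XOR (X IFF Y)) OR Y = True OR False = True
(W IFF (NOT NOT (Y IMPLIES W) XOR Y)) XOR ((Y XOR (X IFF Y)) OR Y) = False XOR True = True
NOT ((W IFF (NOT NOT (Y IMPLIES W) XOR Y)) XOR ((Y XOR (X IFF Y)) OR Y)) = NOT True = False
((Y IFF (((U OR Y) IMPLIES (U IFF X)) IFF X)) IFF X) IFF NOT ((W IFF (NOT NOT (Y IMPLIES W) XOR Y)) XOR ((Y XOR (X IFF Y)) OR Y)) = True IFF False = False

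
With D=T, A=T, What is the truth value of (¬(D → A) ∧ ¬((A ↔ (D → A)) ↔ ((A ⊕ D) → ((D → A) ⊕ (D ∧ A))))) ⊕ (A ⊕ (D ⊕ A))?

T

D → A = T → T = T
¬(D → A) = ¬T = F
D → A = T → T = T
A ↔ (D → A) = T ↔ T = T
A ⊕ D = T ⊕ T = F
D → A = T → T = T
D ∧ A = T ∧ T = T
(D → A) ⊕ (D ∧ A) = T ⊕ T = F
(A ⊕ D) → ((D → A) ⊕ (D ∧ A)) = F → F = T
(A ↔ (D → A)) ↔ ((A ⊕ D) → ((D → A) ⊕ (D ∧ A))) = T ↔ T = T
¬((A ↔ (D → A)) ↔ ((A ⊕ D) → ((D → A) ⊕ (D ∧ A)))) = ¬T = F
¬(D → A) ∧ ¬((A ↔ (D → A)) ↔ ((A ⊕ D) → ((D → A) ⊕ (D ∧ A)))) = F ∧ F = F
D ⊕ A = T ⊕ T = F
A ⊕ (D ⊕ A) = T ⊕ F = T
(¬(D → A) ∧ ¬((A ↔ (D → A)) ↔ ((A ⊕ D) → ((D → A) ⊕ (D ∧ A))))) ⊕ (A ⊕ (D ⊕ A)) = F ⊕ T = T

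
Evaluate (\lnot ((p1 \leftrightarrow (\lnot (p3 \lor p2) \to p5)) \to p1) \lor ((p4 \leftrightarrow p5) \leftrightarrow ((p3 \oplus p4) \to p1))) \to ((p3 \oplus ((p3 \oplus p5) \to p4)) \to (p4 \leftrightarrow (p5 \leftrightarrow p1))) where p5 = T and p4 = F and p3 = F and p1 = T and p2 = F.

T

Substituting p5=T, p4=F, p3=F, p1=T, p2=F:
p3 \lor p2 = F \lor F = F
\lnot (p3 \lor p2) = \lnot F = T
\lnot (p3 \lor p2) \to p5 = T \to T = T
p1 \leftrightarrow (\lnot (p3 \lor p2) \to p5) = T \leftrightarrow T = T
(p1 \leftrightarrow (\lnot (p3 \lor p2) \to p5)) \to p1 = T \to T = T
\lnot ((p1 \leftrightarrow (\lnot (p3 \lor p2) \to p5)) \to p1) = \lnot T = F
p4 \leftrightarrow p5 = F \leftrightarrow T = F
p3 \oplus p4 = F \oplus F = F
(p3 \oplus p4) \to p1 = F \to T = T
(p4 \leftrightarrow p5) \leftrightarrow ((p3 \oplus p4) \to p1) = F \leftrightarrow T = F
\lnot ((p1 \leftrightarrow (\lnot (p3 \lor p2) \to p5)) \to p1) \lor ((p4 \leftrightarrow p5) \leftrightarrow ((p3 \oplus p4) \to p1)) = F \lor F = F
p3 \oplus p5 = F \oplus T = T
(p3 \oplus p5) \to p4 = T \to F = F
p3 \oplus ((p3 \oplus p5) \to p4) = F \oplus F = F
p5 \leftrightarrow p1 = T \leftrightarrow T = T
p4 \leftrightarrow (p5 \leftrightarrow p1) = F \leftrightarrow T = F
(p3 \oplus ((p3 \oplus p5) \to p4)) \to (p4 \leftrightarrow (p5 \leftrightarrow p1)) = F \to F = T
(\lnot ((p1 \leftrightarrow (\lnot (p3 \lor p2) \to p5)) \to p1) \lor ((p4 \leftrightarrow p5) \leftrightarrow ((p3 \oplus p4) \to p1))) \to ((p3 \oplus ((p3 \oplus p5) \to p4)) \to (p4 \leftrightarrow (p5 \leftrightarrow p1))) = F \to T = T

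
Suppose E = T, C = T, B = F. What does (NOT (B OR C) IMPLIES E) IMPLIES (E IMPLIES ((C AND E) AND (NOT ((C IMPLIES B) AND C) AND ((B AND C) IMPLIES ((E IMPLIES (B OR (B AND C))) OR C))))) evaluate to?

T

B OR C = F OR T = T
NOT (B OR C) = NOT T = F
NOT (B OR C) IMPLIES E = F IMPLIES T = T
C AND E = T AND T = T
C IMPLIES B = T IMPLIES F = F
(C IMPLIES B) AND C = F AND T = F
NOT ((C IMPLIES B) AND C) = NOT F = T
B AND C = F AND T = F
B AND C = F AND T = F
B OR (B AND C) = F OR F = F
E IMPLIES (B OR (B AND C)) = T IMPLIES F = F
(E IMPLIES (B OR (B AND C))) OR C = F OR T = T
(B AND C) IMPLIES ((E IMPLIES (B OR (B AND C))) OR C) = F IMPLIES T = T
NOT ((C IMPLIES B) AND C) AND ((B AND C) IMPLIES ((E IMPLIES (B OR (B AND C))) OR C)) = T AND T = T
(C AND E) AND (NOT ((C IMPLIES B) AND C) AND ((B AND C) IMPLIES ((E IMPLIES (B OR (B AND C))) OR C))) = T AND T = T
E IMPLIES ((C AND E) AND (NOT ((C IMPLIES B) AND C) AND ((B AND C) IMPLIES ((E IMPLIES (B OR (B AND C))) OR C)))) = T IMPLIES T = T
(NOT (B OR C) IMPLIES E) IMPLIES (E IMPLIES ((C AND E) AND (NOT ((C IMPLIES B) AND C) AND ((B AND C) IMPLIES ((E IMPLIES (B OR (B AND C))) OR C))))) = T IMPLIES T = T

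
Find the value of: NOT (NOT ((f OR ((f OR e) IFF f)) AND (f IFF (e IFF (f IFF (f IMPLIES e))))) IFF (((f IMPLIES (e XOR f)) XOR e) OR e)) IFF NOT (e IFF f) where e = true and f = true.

Substituting e=true, f=true:
f OR e = true OR true = true
(f OR e) IFF f = true IFF true = true
f OR ((f OR e) IFF f) = true OR true = true
f IMPLIES e = true IMPLIES true = true
f IFF (f IMPLIES e) = true IFF true = true
e IFF (f IFF (f IMPLIES e)) = true IFF true = true
f IFF (e IFF (f IFF (f IMPLIES e))) = true IFF true = true
(f OR ((f OR e) IFF f)) AND (f IFF (e IFF (f IFF (f IMPLIES e)))) = true AND true = true
NOT ((f OR ((f OR e) IFF f)) AND (f IFF (e IFF (f IFF (f IMPLIES e))))) = NOT true = false
e XOR f = true XOR true = false
f IMPLIES (e XOR f) = true IMPLIES false = false
(f IMPLIES (e XOR f)) XOR e = false XOR true = true
((f IMPLIES (e XOR f)) XOR e) OR e = true OR true = true
NOT ((f OR ((f OR e) IFF f)) AND (f IFF (e IFF (f IFF (f IMPLIES e))))) IFF (((f IMPLIES (e XOR f)) XOR e) OR e) = false IFF true = false
NOT (NOT ((f OR ((f OR e) IFF f)) AND (f IFF (e IFF (f IFF (f IMPLIES e))))) IFF (((f IMPLIES (e XOR f)) XOR e) OR e)) = NOT false = true
e IFF f = true IFF true = true
NOT (e IFF f) = NOT true = false
NOT (NOT ((f OR ((f OR e) IFF f)) AND (f IFF (e IFF (f IFF (f IMPLIES e))))) IFF (((f IMPLIES (e XOR f)) XOR e) OR e)) IFF NOT (e IFF f) = true IFF false = false

false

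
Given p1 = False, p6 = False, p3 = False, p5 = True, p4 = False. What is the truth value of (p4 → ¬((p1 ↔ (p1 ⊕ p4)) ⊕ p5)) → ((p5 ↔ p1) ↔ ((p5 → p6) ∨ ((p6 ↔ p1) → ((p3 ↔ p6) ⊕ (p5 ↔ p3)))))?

False

Substituting p1=False, p6=False, p3=False, p5=True, p4=False:
p1 ⊕ p4 = False ⊕ False = False
p1 ↔ (p1 ⊕ p4) = False ↔ False = True
(p1 ↔ (p1 ⊕ p4)) ⊕ p5 = True ⊕ True = False
¬((p1 ↔ (p1 ⊕ p4)) ⊕ p5) = ¬False = True
p4 → ¬((p1 ↔ (p1 ⊕ p4)) ⊕ p5) = False → True = True
p5 ↔ p1 = True ↔ False = False
p5 → p6 = True → False = False
p6 ↔ p1 = False ↔ False = True
p3 ↔ p6 = False ↔ False = True
p5 ↔ p3 = True ↔ False = False
(p3 ↔ p6) ⊕ (p5 ↔ p3) = True ⊕ False = True
(p6 ↔ p1) → ((p3 ↔ p6) ⊕ (p5 ↔ p3)) = True → True = True
(p5 → p6) ∨ ((p6 ↔ p1) → ((p3 ↔ p6) ⊕ (p5 ↔ p3))) = False ∨ True = True
(p5 ↔ p1) ↔ ((p5 → p6) ∨ ((p6 ↔ p1) → ((p3 ↔ p6) ⊕ (p5 ↔ p3)))) = False ↔ True = False
(p4 → ¬((p1 ↔ (p1 ⊕ p4)) ⊕ p5)) → ((p5 ↔ p1) ↔ ((p5 → p6) ∨ ((p6 ↔ p1) → ((p3 ↔ p6) ⊕ (p5 ↔ p3))))) = True → False = False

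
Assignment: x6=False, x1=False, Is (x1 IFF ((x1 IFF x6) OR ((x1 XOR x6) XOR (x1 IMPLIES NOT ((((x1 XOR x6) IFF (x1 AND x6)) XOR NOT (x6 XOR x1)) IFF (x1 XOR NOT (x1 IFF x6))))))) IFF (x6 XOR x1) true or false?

True

x1 IFF x6 = False IFF False = True
x1 XOR x6 = False XOR False = False
x1 XOR x6 = False XOR False = False
x1 AND x6 = False AND False = False
(x1 XOR x6) IFF (x1 AND x6) = False IFF False = True
x6 XOR x1 = False XOR False = False
NOT (x6 XOR x1) = NOT False = True
((x1 XOR x6) IFF (x1 AND x6)) XOR NOT (x6 XOR x1) = True XOR True = False
x1 IFF x6 = False IFF False = True
NOT (x1 IFF x6) = NOT True = False
x1 XOR NOT (x1 IFF x6) = False XOR False = False
(((x1 XOR x6) IFF (x1 AND x6)) XOR NOT (x6 XOR x1)) IFF (x1 XOR NOT (x1 IFF x6)) = False IFF False = True
NOT ((((x1 XOR x6) IFF (x1 AND x6)) XOR NOT (x6 XOR x1)) IFF (x1 XOR NOT (x1 IFF x6))) = NOT True = False
x1 IMPLIES NOT ((((x1 XOR x6) IFF (x1 AND x6)) XOR NOT (x6 XOR x1)) IFF (x1 XOR NOT (x1 IFF x6))) = False IMPLIES False = True
(x1 XOR x6) XOR (x1 IMPLIES NOT ((((x1 XOR x6) IFF (x1 AND x6)) XOR NOT (x6 XOR x1)) IFF (x1 XOR NOT (x1 IFF x6)))) = False XOR True = True
(x1 IFF x6) OR ((x1 XOR x6) XOR (x1 IMPLIES NOT ((((x1 XOR x6) IFF (x1 AND x6)) XOR NOT (x6 XOR x1)) IFF (x1 XOR NOT (x1 IFF x6))))) = True OR True = True
x1 IFF ((x1 IFF x6) OR ((x1 XOR x6) XOR (x1 IMPLIES NOT ((((x1 XOR x6) IFF (x1 AND x6)) XOR NOT (x6 XOR x1)) IFF (x1 XOR NOT (x1 IFF x6)))))) = False IFF True = False
x6 XOR x1 = False XOR False = False
(x1 IFF ((x1 IFF x6) OR ((x1 XOR x6) XOR (x1 IMPLIES NOT ((((x1 XOR x6) IFF (x1 AND x6)) XOR NOT (x6 XOR x1)) IFF (x1 XOR NOT (x1 IFF x6))))))) IFF (x6 XOR x1) = False IFF False = True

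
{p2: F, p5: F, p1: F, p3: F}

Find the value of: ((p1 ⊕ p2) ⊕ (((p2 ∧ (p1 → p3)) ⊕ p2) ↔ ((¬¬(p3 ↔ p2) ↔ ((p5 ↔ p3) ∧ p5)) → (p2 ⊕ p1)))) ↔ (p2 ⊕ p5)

T

p1 ⊕ p2 = F ⊕ F = F
p1 → p3 = F → F = T
p2 ∧ (p1 → p3) = F ∧ T = F
(p2 ∧ (p1 → p3)) ⊕ p2 = F ⊕ F = F
p3 ↔ p2 = F ↔ F = T
¬(p3 ↔ p2) = ¬T = F
¬¬(p3 ↔ p2) = ¬F = T
p5 ↔ p3 = F ↔ F = T
(p5 ↔ p3) ∧ p5 = T ∧ F = F
¬¬(p3 ↔ p2) ↔ ((p5 ↔ p3) ∧ p5) = T ↔ F = F
p2 ⊕ p1 = F ⊕ F = F
(¬¬(p3 ↔ p2) ↔ ((p5 ↔ p3) ∧ p5)) → (p2 ⊕ p1) = F → F = T
((p2 ∧ (p1 → p3)) ⊕ p2) ↔ ((¬¬(p3 ↔ p2) ↔ ((p5 ↔ p3) ∧ p5)) → (p2 ⊕ p1)) = F ↔ T = F
(p1 ⊕ p2) ⊕ (((p2 ∧ (p1 → p3)) ⊕ p2) ↔ ((¬¬(p3 ↔ p2) ↔ ((p5 ↔ p3) ∧ p5)) → (p2 ⊕ p1))) = F ⊕ F = F
p2 ⊕ p5 = F ⊕ F = F
((p1 ⊕ p2) ⊕ (((p2 ∧ (p1 → p3)) ⊕ p2) ↔ ((¬¬(p3 ↔ p2) ↔ ((p5 ↔ p3) ∧ p5)) → (p2 ⊕ p1)))) ↔ (p2 ⊕ p5) = F ↔ F = T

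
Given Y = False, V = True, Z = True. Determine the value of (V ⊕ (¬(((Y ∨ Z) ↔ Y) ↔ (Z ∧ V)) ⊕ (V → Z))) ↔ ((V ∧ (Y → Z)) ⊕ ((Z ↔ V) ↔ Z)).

False

Y ∨ Z = False ∨ True = True
(Y ∨ Z) ↔ Y = True ↔ False = False
Z ∧ V = True ∧ True = True
((Y ∨ Z) ↔ Y) ↔ (Z ∧ V) = False ↔ True = False
¬(((Y ∨ Z) ↔ Y) ↔ (Z ∧ V)) = ¬False = True
V → Z = True → True = True
¬(((Y ∨ Z) ↔ Y) ↔ (Z ∧ V)) ⊕ (V → Z) = True ⊕ True = False
V ⊕ (¬(((Y ∨ Z) ↔ Y) ↔ (Z ∧ V)) ⊕ (V → Z)) = True ⊕ False = True
Y → Z = False → True = True
V ∧ (Y → Z) = True ∧ True = True
Z ↔ V = True ↔ True = True
(Z ↔ V) ↔ Z = True ↔ True = True
(V ∧ (Y → Z)) ⊕ ((Z ↔ V) ↔ Z) = True ⊕ True = False
(V ⊕ (¬(((Y ∨ Z) ↔ Y) ↔ (Z ∧ V)) ⊕ (V → Z))) ↔ ((V ∧ (Y → Z)) ⊕ ((Z ↔ V) ↔ Z)) = True ↔ False = False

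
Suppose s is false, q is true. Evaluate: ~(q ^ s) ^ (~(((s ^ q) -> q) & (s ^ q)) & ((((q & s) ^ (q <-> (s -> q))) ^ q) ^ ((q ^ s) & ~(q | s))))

False

q ^ s = True ^ False = True
~(q ^ s) = ~True = False
s ^ q = False ^ True = True
(s ^ q) -> q = True -> True = True
s ^ q = False ^ True = True
((s ^ q) -> q) & (s ^ q) = True & True = True
~(((s ^ q) -> q) & (s ^ q)) = ~True = False
q & s = True & False = False
s -> q = False -> True = True
q <-> (s -> q) = True <-> True = True
(q & s) ^ (q <-> (s -> q)) = False ^ True = True
((q & s) ^ (q <-> (s -> q))) ^ q = True ^ True = False
q ^ s = True ^ False = True
q | s = True | False = True
~(q | s) = ~True = False
(q ^ s) & ~(q | s) = True & False = False
(((q & s) ^ (q <-> (s -> q))) ^ q) ^ ((q ^ s) & ~(q | s)) = False ^ False = False
~(((s ^ q) -> q) & (s ^ q)) & ((((q & s) ^ (q <-> (s -> q))) ^ q) ^ ((q ^ s) & ~(q | s))) = False & False = False
~(q ^ s) ^ (~(((s ^ q) -> q) & (s ^ q)) & ((((q & s) ^ (q <-> (s -> q))) ^ q) ^ ((q ^ s) & ~(q | s)))) = False ^ False = False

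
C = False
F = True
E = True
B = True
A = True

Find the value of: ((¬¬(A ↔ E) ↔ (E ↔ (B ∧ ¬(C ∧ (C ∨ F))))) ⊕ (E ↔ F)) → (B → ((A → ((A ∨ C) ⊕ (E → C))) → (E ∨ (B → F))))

A ↔ E = True ↔ True = True
¬(A ↔ E) = ¬True = False
¬¬(A ↔ E) = ¬False = True
C ∨ F = False ∨ True = True
C ∧ (C ∨ F) = False ∧ True = False
¬(C ∧ (C ∨ F)) = ¬False = True
B ∧ ¬(C ∧ (C ∨ F)) = True ∧ True = True
E ↔ (B ∧ ¬(C ∧ (C ∨ F))) = True ↔ True = True
¬¬(A ↔ E) ↔ (E ↔ (B ∧ ¬(C ∧ (C ∨ F)))) = True ↔ True = True
E ↔ F = True ↔ True = True
(¬¬(A ↔ E) ↔ (E ↔ (B ∧ ¬(C ∧ (C ∨ F))))) ⊕ (E ↔ F) = True ⊕ True = False
A ∨ C = True ∨ False = True
E → C = True → False = False
(A ∨ C) ⊕ (E → C) = True ⊕ False = True
A → ((A ∨ C) ⊕ (E → C)) = True → True = True
B → F = True → True = True
E ∨ (B → F) = True ∨ True = True
(A → ((A ∨ C) ⊕ (E → C))) → (E ∨ (B → F)) = True → True = True
B → ((A → ((A ∨ C) ⊕ (E → C))) → (E ∨ (B → F))) = True → True = True
((¬¬(A ↔ E) ↔ (E ↔ (B ∧ ¬(C ∧ (C ∨ F))))) ⊕ (E ↔ F)) → (B → ((A → ((A ∨ C) ⊕ (E → C))) → (E ∨ (B → F)))) = False → True = True

True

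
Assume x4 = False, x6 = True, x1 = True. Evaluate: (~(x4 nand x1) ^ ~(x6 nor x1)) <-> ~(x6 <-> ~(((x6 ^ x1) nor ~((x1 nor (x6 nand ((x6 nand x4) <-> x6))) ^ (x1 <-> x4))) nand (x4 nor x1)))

True

x4 nand x1 = False nand True = True
~(x4 nand x1) = ~True = False
x6 nor x1 = True nor True = False
~(x6 nor x1) = ~False = True
~(x4 nand x1) ^ ~(x6 nor x1) = False ^ True = True
x6 ^ x1 = True ^ True = False
x6 nand x4 = True nand False = True
(x6 nand x4) <-> x6 = True <-> True = True
x6 nand ((x6 nand x4) <-> x6) = True nand True = False
x1 nor (x6 nand ((x6 nand x4) <-> x6)) = True nor False = False
x1 <-> x4 = True <-> False = False
(x1 nor (x6 nand ((x6 nand x4) <-> x6))) ^ (x1 <-> x4) = False ^ False = False
~((x1 nor (x6 nand ((x6 nand x4) <-> x6))) ^ (x1 <-> x4)) = ~False = True
(x6 ^ x1) nor ~((x1 nor (x6 nand ((x6 nand x4) <-> x6))) ^ (x1 <-> x4)) = False nor True = False
x4 nor x1 = False nor True = False
((x6 ^ x1) nor ~((x1 nor (x6 nand ((x6 nand x4) <-> x6))) ^ (x1 <-> x4))) nand (x4 nor x1) = False nand False = True
~(((x6 ^ x1) nor ~((x1 nor (x6 nand ((x6 nand x4) <-> x6))) ^ (x1 <-> x4))) nand (x4 nor x1)) = ~True = False
x6 <-> ~(((x6 ^ x1) nor ~((x1 nor (x6 nand ((x6 nand x4) <-> x6))) ^ (x1 <-> x4))) nand (x4 nor x1)) = True <-> False = False
~(x6 <-> ~(((x6 ^ x1) nor ~((x1 nor (x6 nand ((x6 nand x4) <-> x6))) ^ (x1 <-> x4))) nand (x4 nor x1))) = ~False = True
(~(x4 nand x1) ^ ~(x6 nor x1)) <-> ~(x6 <-> ~(((x6 ^ x1) nor ~((x1 nor (x6 nand ((x6 nand x4) <-> x6))) ^ (x1 <-> x4))) nand (x4 nor x1))) = True <-> True = True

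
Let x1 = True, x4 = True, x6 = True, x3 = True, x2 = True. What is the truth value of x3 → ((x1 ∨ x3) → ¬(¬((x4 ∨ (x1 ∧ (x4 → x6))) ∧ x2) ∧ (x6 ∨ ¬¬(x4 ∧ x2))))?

x1 ∨ x3 = True ∨ True = True
x4 → x6 = True → True = True
x1 ∧ (x4 → x6) = True ∧ True = True
x4 ∨ (x1 ∧ (x4 → x6)) = True ∨ True = True
(x4 ∨ (x1 ∧ (x4 → x6))) ∧ x2 = True ∧ True = True
¬((x4 ∨ (x1 ∧ (x4 → x6))) ∧ x2) = ¬True = False
x4 ∧ x2 = True ∧ True = True
¬(x4 ∧ x2) = ¬True = False
¬¬(x4 ∧ x2) = ¬False = True
x6 ∨ ¬¬(x4 ∧ x2) = True ∨ True = True
¬((x4 ∨ (x1 ∧ (x4 → x6))) ∧ x2) ∧ (x6 ∨ ¬¬(x4 ∧ x2)) = False ∧ True = False
¬(¬((x4 ∨ (x1 ∧ (x4 → x6))) ∧ x2) ∧ (x6 ∨ ¬¬(x4 ∧ x2))) = ¬False = True
(x1 ∨ x3) → ¬(¬((x4 ∨ (x1 ∧ (x4 → x6))) ∧ x2) ∧ (x6 ∨ ¬¬(x4 ∧ x2))) = True → True = True
x3 → ((x1 ∨ x3) → ¬(¬((x4 ∨ (x1 ∧ (x4 → x6))) ∧ x2) ∧ (x6 ∨ ¬¬(x4 ∧ x2)))) = True → True = True

True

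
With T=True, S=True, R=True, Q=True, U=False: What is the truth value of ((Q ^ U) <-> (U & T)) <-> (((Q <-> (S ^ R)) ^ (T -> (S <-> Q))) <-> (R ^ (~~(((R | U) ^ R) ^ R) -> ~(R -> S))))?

Q ^ U = True ^ False = True
U & T = False & True = False
(Q ^ U) <-> (U & T) = True <-> False = False
S ^ R = True ^ True = False
Q <-> (S ^ R) = True <-> False = False
S <-> Q = True <-> True = True
T -> (S <-> Q) = True -> True = True
(Q <-> (S ^ R)) ^ (T -> (S <-> Q)) = False ^ True = True
R | U = True | False = True
(R | U) ^ R = True ^ True = False
((R | U) ^ R) ^ R = False ^ True = True
~(((R | U) ^ R) ^ R) = ~True = False
~~(((R | U) ^ R) ^ R) = ~False = True
R -> S = True -> True = True
~(R -> S) = ~True = False
~~(((R | U) ^ R) ^ R) -> ~(R -> S) = True -> False = False
R ^ (~~(((R | U) ^ R) ^ R) -> ~(R -> S)) = True ^ False = True
((Q <-> (S ^ R)) ^ (T -> (S <-> Q))) <-> (R ^ (~~(((R | U) ^ R) ^ R) -> ~(R -> S))) = True <-> True = True
((Q ^ U) <-> (U & T)) <-> (((Q <-> (S ^ R)) ^ (T -> (S <-> Q))) <-> (R ^ (~~(((R | U) ^ R) ^ R) -> ~(R -> S)))) = False <-> True = False

False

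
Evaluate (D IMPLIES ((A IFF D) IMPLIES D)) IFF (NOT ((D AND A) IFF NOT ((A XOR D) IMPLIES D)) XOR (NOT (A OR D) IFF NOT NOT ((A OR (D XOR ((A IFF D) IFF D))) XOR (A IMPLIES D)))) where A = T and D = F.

A IFF D = T IFF F = F
(A IFF D) IMPLIES D = F IMPLIES F = T
D IMPLIES ((A IFF D) IMPLIES D) = F IMPLIES T = T
D AND A = F AND T = F
A XOR D = T XOR F = T
(A XOR D) IMPLIES D = T IMPLIES F = F
NOT ((A XOR D) IMPLIES D) = NOT F = T
(D AND A) IFF NOT ((A XOR D) IMPLIES D) = F IFF T = F
NOT ((D AND A) IFF NOT ((A XOR D) IMPLIES D)) = NOT F = T
A OR D = T OR F = T
NOT (A OR D) = NOT T = F
A IFF D = T IFF F = F
(A IFF D) IFF D = F IFF F = T
D XOR ((A IFF D) IFF D) = F XOR T = T
A OR (D XOR ((A IFF D) IFF D)) = T OR T = T
A IMPLIES D = T IMPLIES F = F
(A OR (D XOR ((A IFF D) IFF D))) XOR (A IMPLIES D) = T XOR F = T
NOT ((A OR (D XOR ((A IFF D) IFF D))) XOR (A IMPLIES D)) = NOT T = F
NOT NOT ((A OR (D XOR ((A IFF D) IFF D))) XOR (A IMPLIES D)) = NOT F = T
NOT (A OR D) IFF NOT NOT ((A OR (D XOR ((A IFF D) IFF D))) XOR (A IMPLIES D)) = F IFF T = F
NOT ((D AND A) IFF NOT ((A XOR D) IMPLIES D)) XOR (NOT (A OR D) IFF NOT NOT ((A OR (D XOR ((A IFF D) IFF D))) XOR (A IMPLIES D))) = T XOR F = T
(D IMPLIES ((A IFF D) IMPLIES D)) IFF (NOT ((D AND A) IFF NOT ((A XOR D) IMPLIES D)) XOR (NOT (A OR D) IFF NOT NOT ((A OR (D XOR ((A IFF D) IFF D))) XOR (A IMPLIES D)))) = T IFF T = T

T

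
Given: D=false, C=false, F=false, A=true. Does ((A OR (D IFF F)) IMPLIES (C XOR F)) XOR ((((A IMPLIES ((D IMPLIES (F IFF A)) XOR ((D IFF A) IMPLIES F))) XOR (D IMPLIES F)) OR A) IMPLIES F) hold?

D IFF F = false IFF false = true
A OR (D IFF F) = true OR true = true
C XOR F = false XOR false = false
(A OR (D IFF F)) IMPLIES (C XOR F) = true IMPLIES false = false
F IFF A = false IFF true = false
D IMPLIES (F IFF A) = false IMPLIES false = true
D IFF A = false IFF true = false
(D IFF A) IMPLIES F = false IMPLIES false = true
(D IMPLIES (F IFF A)) XOR ((D IFF A) IMPLIES F) = true XOR true = false
A IMPLIES ((D IMPLIES (F IFF A)) XOR ((D IFF A) IMPLIES F)) = true IMPLIES false = false
D IMPLIES F = false IMPLIES false = true
(A IMPLIES ((D IMPLIES (F IFF A)) XOR ((D IFF A) IMPLIES F))) XOR (D IMPLIES F) = false XOR true = true
((A IMPLIES ((D IMPLIES (F IFF A)) XOR ((D IFF A) IMPLIES F))) XOR (D IMPLIES F)) OR A = true OR true = true
(((A IMPLIES ((D IMPLIES (F IFF A)) XOR ((D IFF A) IMPLIES F))) XOR (D IMPLIES F)) OR A) IMPLIES F = true IMPLIES false = false
((A OR (D IFF F)) IMPLIES (C XOR F)) XOR ((((A IMPLIES ((D IMPLIES (F IFF A)) XOR ((D IFF A) IMPLIES F))) XOR (D IMPLIES F)) OR A) IMPLIES F) = false XOR false = false

false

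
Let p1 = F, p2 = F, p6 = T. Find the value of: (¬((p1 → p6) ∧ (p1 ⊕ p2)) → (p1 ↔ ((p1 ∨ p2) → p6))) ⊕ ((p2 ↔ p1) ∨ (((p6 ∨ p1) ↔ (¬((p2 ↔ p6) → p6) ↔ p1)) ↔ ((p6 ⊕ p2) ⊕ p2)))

p1 → p6 = F → T = T
p1 ⊕ p2 = F ⊕ F = F
(p1 → p6) ∧ (p1 ⊕ p2) = T ∧ F = F
¬((p1 → p6) ∧ (p1 ⊕ p2)) = ¬F = T
p1 ∨ p2 = F ∨ F = F
(p1 ∨ p2) → p6 = F → T = T
p1 ↔ ((p1 ∨ p2) → p6) = F ↔ T = F
¬((p1 → p6) ∧ (p1 ⊕ p2)) → (p1 ↔ ((p1 ∨ p2) → p6)) = T → F = F
p2 ↔ p1 = F ↔ F = T
p6 ∨ p1 = T ∨ F = T
p2 ↔ p6 = F ↔ T = F
(p2 ↔ p6) → p6 = F → T = T
¬((p2 ↔ p6) → p6) = ¬T = F
¬((p2 ↔ p6) → p6) ↔ p1 = F ↔ F = T
(p6 ∨ p1) ↔ (¬((p2 ↔ p6) → p6) ↔ p1) = T ↔ T = T
p6 ⊕ p2 = T ⊕ F = T
(p6 ⊕ p2) ⊕ p2 = T ⊕ F = T
((p6 ∨ p1) ↔ (¬((p2 ↔ p6) → p6) ↔ p1)) ↔ ((p6 ⊕ p2) ⊕ p2) = T ↔ T = T
(p2 ↔ p1) ∨ (((p6 ∨ p1) ↔ (¬((p2 ↔ p6) → p6) ↔ p1)) ↔ ((p6 ⊕ p2) ⊕ p2)) = T ∨ T = T
(¬((p1 → p6) ∧ (p1 ⊕ p2)) → (p1 ↔ ((p1 ∨ p2) → p6))) ⊕ ((p2 ↔ p1) ∨ (((p6 ∨ p1) ↔ (¬((p2 ↔ p6) → p6) ↔ p1)) ↔ ((p6 ⊕ p2) ⊕ p2))) = F ⊕ T = T

T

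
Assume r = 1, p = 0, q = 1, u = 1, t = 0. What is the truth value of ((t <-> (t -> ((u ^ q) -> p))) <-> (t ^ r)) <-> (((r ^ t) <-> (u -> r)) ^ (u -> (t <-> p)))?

1

u ^ q = 1 ^ 1 = 0
(u ^ q) -> p = 0 -> 0 = 1
t -> ((u ^ q) -> p) = 0 -> 1 = 1
t <-> (t -> ((u ^ q) -> p)) = 0 <-> 1 = 0
t ^ r = 0 ^ 1 = 1
(t <-> (t -> ((u ^ q) -> p))) <-> (t ^ r) = 0 <-> 1 = 0
r ^ t = 1 ^ 0 = 1
u -> r = 1 -> 1 = 1
(r ^ t) <-> (u -> r) = 1 <-> 1 = 1
t <-> p = 0 <-> 0 = 1
u -> (t <-> p) = 1 -> 1 = 1
((r ^ t) <-> (u -> r)) ^ (u -> (t <-> p)) = 1 ^ 1 = 0
((t <-> (t -> ((u ^ q) -> p))) <-> (t ^ r)) <-> (((r ^ t) <-> (u -> r)) ^ (u -> (t <-> p))) = 0 <-> 0 = 1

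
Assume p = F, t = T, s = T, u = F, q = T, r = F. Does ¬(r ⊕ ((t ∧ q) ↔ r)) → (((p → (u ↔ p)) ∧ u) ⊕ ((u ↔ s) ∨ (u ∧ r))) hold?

t ∧ q = T ∧ T = T
(t ∧ q) ↔ r = T ↔ F = F
r ⊕ ((t ∧ q) ↔ r) = F ⊕ F = F
¬(r ⊕ ((t ∧ q) ↔ r)) = ¬F = T
u ↔ p = F ↔ F = T
p → (u ↔ p) = F → T = T
(p → (u ↔ p)) ∧ u = T ∧ F = F
u ↔ s = F ↔ T = F
u ∧ r = F ∧ F = F
(u ↔ s) ∨ (u ∧ r) = F ∨ F = F
((p → (u ↔ p)) ∧ u) ⊕ ((u ↔ s) ∨ (u ∧ r)) = F ⊕ F = F
¬(r ⊕ ((t ∧ q) ↔ r)) → (((p → (u ↔ p)) ∧ u) ⊕ ((u ↔ s) ∨ (u ∧ r))) = T → F = F

F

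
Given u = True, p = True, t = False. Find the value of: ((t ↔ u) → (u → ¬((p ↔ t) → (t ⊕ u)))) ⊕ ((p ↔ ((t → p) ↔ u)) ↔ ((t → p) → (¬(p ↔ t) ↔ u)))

Substituting u=True, p=True, t=False:
t ↔ u = False ↔ True = False
p ↔ t = True ↔ False = False
t ⊕ u = False ⊕ True = True
(p ↔ t) → (t ⊕ u) = False → True = True
¬((p ↔ t) → (t ⊕ u)) = ¬True = False
u → ¬((p ↔ t) → (t ⊕ u)) = True → False = False
(t ↔ u) → (u → ¬((p ↔ t) → (t ⊕ u))) = False → False = True
t → p = False → True = True
(t → p) ↔ u = True ↔ True = True
p ↔ ((t → p) ↔ u) = True ↔ True = True
t → p = False → True = True
p ↔ t = True ↔ False = False
¬(p ↔ t) = ¬False = True
¬(p ↔ t) ↔ u = True ↔ True = True
(t → p) → (¬(p ↔ t) ↔ u) = True → True = True
(p ↔ ((t → p) ↔ u)) ↔ ((t → p) → (¬(p ↔ t) ↔ u)) = True ↔ True = True
((t ↔ u) → (u → ¬((p ↔ t) → (t ⊕ u)))) ⊕ ((p ↔ ((t → p) ↔ u)) ↔ ((t → p) → (¬(p ↔ t) ↔ u))) = True ⊕ True = False

False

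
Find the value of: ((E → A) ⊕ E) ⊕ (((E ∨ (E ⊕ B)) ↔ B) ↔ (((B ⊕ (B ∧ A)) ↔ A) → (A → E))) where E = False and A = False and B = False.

Substituting E=False, A=False, B=False:
E → A = False → False = True
(E → A) ⊕ E = True ⊕ False = True
E ⊕ B = False ⊕ False = False
E ∨ (E ⊕ B) = False ∨ False = False
(E ∨ (E ⊕ B)) ↔ B = False ↔ False = True
B ∧ A = False ∧ False = False
B ⊕ (B ∧ A) = False ⊕ False = False
(B ⊕ (B ∧ A)) ↔ A = False ↔ False = True
A → E = False → False = True
((B ⊕ (B ∧ A)) ↔ A) → (A → E) = True → True = True
((E ∨ (E ⊕ B)) ↔ B) ↔ (((B ⊕ (B ∧ A)) ↔ A) → (A → E)) = True ↔ True = True
((E → A) ⊕ E) ⊕ (((E ∨ (E ⊕ B)) ↔ B) ↔ (((B ⊕ (B ∧ A)) ↔ A) → (A → E))) = True ⊕ True = False

False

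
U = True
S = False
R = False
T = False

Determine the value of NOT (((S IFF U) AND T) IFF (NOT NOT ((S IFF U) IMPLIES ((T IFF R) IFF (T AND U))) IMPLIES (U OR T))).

S IFF U = False IFF True = False
(S IFF U) AND T = False AND False = False
S IFF U = False IFF True = False
T IFF R = False IFF False = True
T AND U = False AND True = False
(T IFF R) IFF (T AND U) = True IFF False = False
(S IFF U) IMPLIES ((T IFF R) IFF (T AND U)) = False IMPLIES False = True
NOT ((S IFF U) IMPLIES ((T IFF R) IFF (T AND U))) = NOT True = False
NOT NOT ((S IFF U) IMPLIES ((T IFF R) IFF (T AND U))) = NOT False = True
U OR T = True OR False = True
NOT NOT ((S IFF U) IMPLIES ((T IFF R) IFF (T AND U))) IMPLIES (U OR T) = True IMPLIES True = True
((S IFF U) AND T) IFF (NOT NOT ((S IFF U) IMPLIES ((T IFF R) IFF (T AND U))) IMPLIES (U OR T)) = False IFF True = False
NOT (((S IFF U) AND T) IFF (NOT NOT ((S IFF U) IMPLIES ((T IFF R) IFF (T AND U))) IMPLIES (U OR T))) = NOT False = True

True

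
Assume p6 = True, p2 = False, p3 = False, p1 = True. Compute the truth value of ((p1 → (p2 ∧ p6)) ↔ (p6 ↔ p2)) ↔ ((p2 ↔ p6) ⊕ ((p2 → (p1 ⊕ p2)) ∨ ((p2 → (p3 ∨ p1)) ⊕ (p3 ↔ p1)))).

Substituting p6=True, p2=False, p3=False, p1=True:
p2 ∧ p6 = False ∧ True = False
p1 → (p2 ∧ p6) = True → False = False
p6 ↔ p2 = True ↔ False = False
(p1 → (p2 ∧ p6)) ↔ (p6 ↔ p2) = False ↔ False = True
p2 ↔ p6 = False ↔ True = False
p1 ⊕ p2 = True ⊕ False = True
p2 → (p1 ⊕ p2) = False → True = True
p3 ∨ p1 = False ∨ True = True
p2 → (p3 ∨ p1) = False → True = True
p3 ↔ p1 = False ↔ True = False
(p2 → (p3 ∨ p1)) ⊕ (p3 ↔ p1) = True ⊕ False = True
(p2 → (p1 ⊕ p2)) ∨ ((p2 → (p3 ∨ p1)) ⊕ (p3 ↔ p1)) = True ∨ True = True
(p2 ↔ p6) ⊕ ((p2 → (p1 ⊕ p2)) ∨ ((p2 → (p3 ∨ p1)) ⊕ (p3 ↔ p1))) = False ⊕ True = True
((p1 → (p2 ∧ p6)) ↔ (p6 ↔ p2)) ↔ ((p2 ↔ p6) ⊕ ((p2 → (p1 ⊕ p2)) ∨ ((p2 → (p3 ∨ p1)) ⊕ (p3 ↔ p1)))) = True ↔ True = True

True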